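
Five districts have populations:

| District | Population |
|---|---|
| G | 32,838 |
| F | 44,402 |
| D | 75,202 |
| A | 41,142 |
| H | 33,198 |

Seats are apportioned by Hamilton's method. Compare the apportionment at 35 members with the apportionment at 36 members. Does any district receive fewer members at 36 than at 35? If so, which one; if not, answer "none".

At 35 seats: G 5, F 7, D 12, A 6, H 5.
At 36 seats: G 5, F 7, D 12, A 7, H 5.
No district's allocation decreased.

none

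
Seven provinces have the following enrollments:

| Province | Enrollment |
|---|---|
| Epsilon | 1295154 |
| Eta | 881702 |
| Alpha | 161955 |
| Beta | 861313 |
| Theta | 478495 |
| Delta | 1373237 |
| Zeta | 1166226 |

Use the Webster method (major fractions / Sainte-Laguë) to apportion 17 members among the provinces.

Standard divisor 6218082/17 ≈ 365769.529; standard quotas: Epsilon 3.541, Eta 2.411, Alpha 0.443, Beta 2.355, Theta 1.308, Delta 3.754, Zeta 3.188.
Rounding to the nearest integer gives 4, 2, 0, 2, 1, 4, 3 = 16 seats, so the divisor must be adjusted.
With modified divisor 348600: modified quotas Epsilon 3.715, Eta 2.529, Alpha 0.465, Beta 2.471, Theta 1.373, Delta 3.939, Zeta 3.345.
Rounding to the nearest integer: Epsilon 4, Eta 3, Alpha 0, Beta 2, Theta 1, Delta 4, Zeta 3 (total 17).

Epsilon 4; Eta 3; Alpha 0; Beta 2; Theta 1; Delta 4; Zeta 3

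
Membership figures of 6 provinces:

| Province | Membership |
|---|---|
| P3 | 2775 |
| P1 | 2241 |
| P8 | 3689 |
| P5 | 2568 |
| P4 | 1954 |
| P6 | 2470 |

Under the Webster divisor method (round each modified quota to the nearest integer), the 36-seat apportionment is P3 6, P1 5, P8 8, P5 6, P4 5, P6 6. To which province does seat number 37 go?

Priority for the next seat is population ÷ (current seats + 0.5).
Priorities: P3 426.923, P1 407.455, P8 434.000, P5 395.077, P4 355.273, P6 380.000.
Highest priority: P8.

P8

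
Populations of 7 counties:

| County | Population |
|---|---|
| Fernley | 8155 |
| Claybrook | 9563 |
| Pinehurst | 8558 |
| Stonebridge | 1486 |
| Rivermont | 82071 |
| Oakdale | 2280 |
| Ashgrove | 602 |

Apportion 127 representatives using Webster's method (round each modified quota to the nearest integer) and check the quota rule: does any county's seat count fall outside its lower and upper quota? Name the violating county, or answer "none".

Standard quotas: Fernley 9.189, Claybrook 10.775, Pinehurst 9.643, Stonebridge 1.674, Rivermont 92.472, Oakdale 2.569, Ashgrove 0.678.
Webster allocation: Fernley 9, Claybrook 11, Pinehurst 10, Stonebridge 2, Rivermont 91, Oakdale 3, Ashgrove 1.
Rivermont has quota 92.472 (lower 92, upper 93) but receives 91 — outside the quota interval.

Rivermont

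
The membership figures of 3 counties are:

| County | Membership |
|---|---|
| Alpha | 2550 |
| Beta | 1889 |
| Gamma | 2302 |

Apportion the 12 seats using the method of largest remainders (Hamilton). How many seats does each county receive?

Alpha=5, Beta=3, Gamma=4

Standard divisor: 6741 ÷ 12 ≈ 561.75.
Standard quotas: Alpha 4.539, Beta 3.363, Gamma 4.098.
Lower quotas: Alpha 4, Beta 3, Gamma 4 (sum 11, leaving 1 seat).
Remainders in descending order: Alpha 0.539, Beta 0.363, Gamma 0.098.
The surplus seat goes to Alpha.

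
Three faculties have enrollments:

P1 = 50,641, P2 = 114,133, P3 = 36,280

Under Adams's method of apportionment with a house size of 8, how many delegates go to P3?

Standard divisor 201054/8 ≈ 25131.75; standard quotas: P1 2.015, P2 4.541, P3 1.444.
Rounding up gives 3, 5, 2 = 10 seats, so the divisor must be adjusted.
With modified divisor 32400: modified quotas P1 1.563, P2 3.523, P3 1.120.
Rounding up: P1 2, P2 4, P3 2 (total 8).
P3 receives 2.

2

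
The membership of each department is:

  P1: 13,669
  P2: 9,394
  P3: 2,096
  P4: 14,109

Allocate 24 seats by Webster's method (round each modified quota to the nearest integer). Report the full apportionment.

P1 8, P2 6, P3 1, P4 9

Standard divisor 39268/24 ≈ 1636.167; standard quotas: P1 8.354, P2 5.741, P3 1.281, P4 8.623.
Rounding to the nearest integer gives P1 8, P2 6, P3 1, P4 9 — total 24, matching the house size, so no adjustment is needed.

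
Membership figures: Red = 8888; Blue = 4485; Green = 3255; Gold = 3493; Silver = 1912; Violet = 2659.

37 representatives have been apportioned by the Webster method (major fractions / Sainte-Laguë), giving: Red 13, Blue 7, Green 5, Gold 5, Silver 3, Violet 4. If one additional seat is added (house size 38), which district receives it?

Red

Priority for the next seat is population ÷ (current seats + 0.5).
Priorities: Red 658.370, Blue 598.000, Green 591.818, Gold 635.091, Silver 546.286, Violet 590.889.
Highest priority: Red.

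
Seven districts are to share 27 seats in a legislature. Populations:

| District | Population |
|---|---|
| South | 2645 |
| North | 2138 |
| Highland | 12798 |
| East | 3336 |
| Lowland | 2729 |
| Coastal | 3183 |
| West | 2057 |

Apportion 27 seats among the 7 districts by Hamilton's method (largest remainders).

South=2; North=2; Highland=12; East=3; Lowland=3; Coastal=3; West=2

The standard divisor is 28886/27 ≈ 1069.852.
Standard quotas: South 2.4723, North 1.9984, Highland 11.9624, East 3.1182, Lowland 2.5508, Coastal 2.9752, West 1.9227.
Lower quotas: South 2, North 1, Highland 11, East 3, Lowland 2, Coastal 2, West 1 (sum 22, leaving 5 seats).
Remainders in descending order: North 0.9984, Coastal 0.9752, Highland 0.9624, West 0.9227, Lowland 0.5508, South 0.4723, East 0.1182.
The surplus seats go to North, Coastal, Highland, West, Lowland.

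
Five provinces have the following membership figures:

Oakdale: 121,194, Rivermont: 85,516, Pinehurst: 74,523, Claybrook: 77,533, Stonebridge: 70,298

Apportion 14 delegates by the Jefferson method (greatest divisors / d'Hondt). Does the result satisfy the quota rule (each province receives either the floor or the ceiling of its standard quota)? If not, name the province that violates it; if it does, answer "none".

none

Standard quotas: Oakdale 3.954, Rivermont 2.790, Pinehurst 2.432, Claybrook 2.530, Stonebridge 2.294.
Jefferson allocation: Oakdale 4, Rivermont 3, Pinehurst 2, Claybrook 3, Stonebridge 2.
Every allocation lies between the lower and upper quota.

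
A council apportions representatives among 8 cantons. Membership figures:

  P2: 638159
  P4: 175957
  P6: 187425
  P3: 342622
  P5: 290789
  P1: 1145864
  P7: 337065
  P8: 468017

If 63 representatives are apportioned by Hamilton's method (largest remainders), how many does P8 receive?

8

The standard divisor is 3585898/63 ≈ 56919.016.
Standard quotas: P2 11.2117, P4 3.0914, P6 3.2928, P3 6.0195, P5 5.1088, P1 20.1315, P7 5.9218, P8 8.2225.
Lower quotas: P2 11, P4 3, P6 3, P3 6, P5 5, P1 20, P7 5, P8 8 (sum 61, leaving 2 seats).
Remainders in descending order: P7 0.9218, P6 0.2928, P8 0.2225, P2 0.2117, P1 0.1315, P5 0.1088, P4 0.0914, P3 0.0195.
The surplus seats go to P7, P6.
P8 receives 8.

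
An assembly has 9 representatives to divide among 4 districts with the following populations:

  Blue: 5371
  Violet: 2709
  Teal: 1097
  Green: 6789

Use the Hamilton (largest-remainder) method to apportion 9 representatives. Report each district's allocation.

Standard divisor: 15966 ÷ 9 = 1774.
Standard quotas: Blue 3.0276, Violet 1.5271, Teal 0.6184, Green 3.8269.
Lower quotas: Blue 3, Violet 1, Teal 0, Green 3 (sum 7, leaving 2 seats).
Remainders in descending order: Green 0.8269, Teal 0.6184, Violet 0.5271, Blue 0.0276.
Largest remainders: Green, Teal receive the extra seats.

Blue 3, Violet 1, Teal 1, Green 4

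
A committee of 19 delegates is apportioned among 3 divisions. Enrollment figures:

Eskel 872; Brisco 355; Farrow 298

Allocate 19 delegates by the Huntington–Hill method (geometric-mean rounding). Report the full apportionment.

With divisor 81: modified quotas Eskel 10.765, Brisco 4.383, Farrow 3.679.
Geometric-mean thresholds: Eskel √(10·11)=10.488, Brisco √(4·5)=4.472, Farrow √(3·4)=3.464.
Each quota rounded against its threshold gives Eskel 11, Brisco 4, Farrow 4 (total 19).

Eskel 11, Brisco 4, Farrow 4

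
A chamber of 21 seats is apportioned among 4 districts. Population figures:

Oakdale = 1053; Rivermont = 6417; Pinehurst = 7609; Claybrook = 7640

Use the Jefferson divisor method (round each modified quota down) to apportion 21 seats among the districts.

Oakdale 1; Rivermont 6; Pinehurst 7; Claybrook 7

Standard divisor 22719/21 ≈ 1081.857; standard quotas: Oakdale 0.973, Rivermont 5.931, Pinehurst 7.033, Claybrook 7.062.
Rounding down gives 0, 5, 7, 7 = 19 seats, so the divisor must be adjusted.
With modified divisor 1000: modified quotas Oakdale 1.053, Rivermont 6.417, Pinehurst 7.609, Claybrook 7.640.
Rounding down: Oakdale 1, Rivermont 6, Pinehurst 7, Claybrook 7 (total 21).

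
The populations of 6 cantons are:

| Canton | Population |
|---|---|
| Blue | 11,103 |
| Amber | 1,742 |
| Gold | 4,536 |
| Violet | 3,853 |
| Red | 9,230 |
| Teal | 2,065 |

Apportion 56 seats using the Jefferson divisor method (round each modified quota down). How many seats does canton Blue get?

Standard divisor 32529/56 ≈ 580.875; standard quotas: Blue 19.114, Amber 2.999, Gold 7.809, Violet 6.633, Red 15.890, Teal 3.555.
Rounding down gives 19, 2, 7, 6, 15, 3 = 52 seats, so the divisor must be adjusted.
With modified divisor 553: modified quotas Blue 20.078, Amber 3.150, Gold 8.203, Violet 6.967, Red 16.691, Teal 3.734.
Rounding down: Blue 20, Amber 3, Gold 8, Violet 6, Red 16, Teal 3 (total 56).
Blue receives 20.

20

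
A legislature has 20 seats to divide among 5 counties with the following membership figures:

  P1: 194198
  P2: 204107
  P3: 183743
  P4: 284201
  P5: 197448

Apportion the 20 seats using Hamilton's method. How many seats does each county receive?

The standard divisor is 1063697/20 ≈ 53184.85.
Standard quotas: P1 3.6514, P2 3.8377, P3 3.4548, P4 5.3436, P5 3.7125.
Lower quotas: P1 3, P2 3, P3 3, P4 5, P5 3 (sum 17, leaving 3 seats).
Remainders in descending order: P2 0.8377, P5 0.7125, P1 0.6514, P3 0.4548, P4 0.3436.
The surplus seats go to P2, P5, P1.

P1 4; P2 4; P3 3; P4 5; P5 4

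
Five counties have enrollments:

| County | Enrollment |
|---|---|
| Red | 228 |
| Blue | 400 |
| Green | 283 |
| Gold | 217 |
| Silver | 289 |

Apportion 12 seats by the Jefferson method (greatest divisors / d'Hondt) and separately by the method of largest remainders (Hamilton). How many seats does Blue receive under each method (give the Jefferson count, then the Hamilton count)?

4 and 3

Jefferson: Red 2, Blue 4, Green 2, Gold 2, Silver 2.
Hamilton: Red 2, Blue 3, Green 2, Gold 2, Silver 3.
Blue gets 4 under Jefferson and 3 under Hamilton.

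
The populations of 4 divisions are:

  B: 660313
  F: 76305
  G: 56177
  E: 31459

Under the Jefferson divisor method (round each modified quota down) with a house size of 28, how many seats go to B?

23

Standard divisor 824254/28 ≈ 29437.643; standard quotas: B 22.431, F 2.592, G 1.908, E 1.069.
Rounding down gives 22, 2, 1, 1 = 26 seats, so the divisor must be adjusted.
With modified divisor 27800: modified quotas B 23.752, F 2.745, G 2.021, E 1.132.
Rounding down: B 23, F 2, G 2, E 1 (total 28).
B receives 23.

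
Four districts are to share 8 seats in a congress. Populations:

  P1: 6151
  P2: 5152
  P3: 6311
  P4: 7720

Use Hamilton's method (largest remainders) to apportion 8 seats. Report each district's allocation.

P1=2, P2=2, P3=2, P4=2

Standard divisor: 25334 ÷ 8 ≈ 3166.75.
Standard quotas: P1 1.9424, P2 1.6269, P3 1.9929, P4 2.4378.
Lower quotas: P1 1, P2 1, P3 1, P4 2 (sum 5, leaving 3 seats).
Remainders in descending order: P3 0.9929, P1 0.9424, P2 0.6269, P4 0.4378.
Largest remainders: P3, P1, P2 receive the extra seats.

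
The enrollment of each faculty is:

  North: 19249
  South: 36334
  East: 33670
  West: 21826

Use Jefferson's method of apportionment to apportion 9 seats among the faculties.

Standard divisor 111079/9 ≈ 12342.111; standard quotas: North 1.560, South 2.944, East 2.728, West 1.768.
Rounding down gives 1, 2, 2, 1 = 6 seats, so the divisor must be adjusted.
With modified divisor 10300: modified quotas North 1.869, South 3.528, East 3.269, West 2.119.
Rounding down: North 1, South 3, East 3, West 2 (total 9).

North 1, South 3, East 3, West 2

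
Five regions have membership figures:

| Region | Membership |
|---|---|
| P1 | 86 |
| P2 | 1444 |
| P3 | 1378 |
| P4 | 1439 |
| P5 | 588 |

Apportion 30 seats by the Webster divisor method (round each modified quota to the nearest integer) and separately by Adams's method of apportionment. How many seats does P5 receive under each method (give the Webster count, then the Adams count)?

Webster: P1 1, P2 9, P3 8, P4 9, P5 3.
Adams: P1 1, P2 9, P3 8, P4 8, P5 4.
P5 gets 3 under Webster and 4 under Adams.

3 and 4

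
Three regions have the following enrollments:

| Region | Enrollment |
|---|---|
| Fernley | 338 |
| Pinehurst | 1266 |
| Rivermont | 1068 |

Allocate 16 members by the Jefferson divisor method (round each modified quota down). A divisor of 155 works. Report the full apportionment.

With modified divisor 155: modified quotas Fernley 2.181, Pinehurst 8.168, Rivermont 6.890.
Rounding down: Fernley 2, Pinehurst 8, Rivermont 6 (total 16).

Fernley: 2, Pinehurst: 8, Rivermont: 6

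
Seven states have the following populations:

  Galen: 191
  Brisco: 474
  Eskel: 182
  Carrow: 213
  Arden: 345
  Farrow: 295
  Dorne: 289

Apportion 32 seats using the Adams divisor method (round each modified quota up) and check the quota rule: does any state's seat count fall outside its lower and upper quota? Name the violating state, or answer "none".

Standard quotas: Galen 3.073, Brisco 7.626, Eskel 2.928, Carrow 3.427, Arden 5.551, Farrow 4.746, Dorne 4.650.
Adams allocation: Galen 3, Brisco 7, Eskel 3, Carrow 4, Arden 5, Farrow 5, Dorne 5.
Every allocation lies between the lower and upper quota.

none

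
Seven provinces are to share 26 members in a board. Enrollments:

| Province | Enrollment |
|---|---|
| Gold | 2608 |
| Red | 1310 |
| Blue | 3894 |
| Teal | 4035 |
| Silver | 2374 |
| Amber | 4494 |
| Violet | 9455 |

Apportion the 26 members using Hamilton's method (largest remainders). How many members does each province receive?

Total 28170; standard divisor 28170/26 ≈ 1083.462.
Standard quotas: Gold 2.4071, Red 1.2091, Blue 3.5940, Teal 3.7242, Silver 2.1911, Amber 4.1478, Violet 8.7267.
Lower quotas: Gold 2, Red 1, Blue 3, Teal 3, Silver 2, Amber 4, Violet 8 (sum 23, leaving 3 seats).
Remainders in descending order: Violet 0.7267, Teal 0.7242, Blue 0.5940, Gold 0.4071, Red 0.2091, Silver 0.1911, Amber 0.1478.
Largest remainders: Violet, Teal, Blue receive the extra seats.

Gold=2, Red=1, Blue=4, Teal=4, Silver=2, Amber=4, Violet=9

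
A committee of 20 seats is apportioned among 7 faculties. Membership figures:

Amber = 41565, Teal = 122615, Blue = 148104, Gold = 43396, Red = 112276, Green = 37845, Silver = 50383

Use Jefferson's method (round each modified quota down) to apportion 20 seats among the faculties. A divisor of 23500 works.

Amber 1, Teal 5, Blue 6, Gold 1, Red 4, Green 1, Silver 2

With modified divisor 23500: modified quotas Amber 1.769, Teal 5.218, Blue 6.302, Gold 1.847, Red 4.778, Green 1.610, Silver 2.144.
Rounding down: Amber 1, Teal 5, Blue 6, Gold 1, Red 4, Green 1, Silver 2 (total 20).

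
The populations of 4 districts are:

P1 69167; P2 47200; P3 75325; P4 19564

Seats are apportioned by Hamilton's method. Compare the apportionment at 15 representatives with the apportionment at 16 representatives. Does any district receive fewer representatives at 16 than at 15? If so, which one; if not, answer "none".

P4

At 15 seats: P1 5, P2 3, P3 5, P4 2.
At 16 seats: P1 5, P2 4, P3 6, P4 1.
P4 drops from 2 to 1.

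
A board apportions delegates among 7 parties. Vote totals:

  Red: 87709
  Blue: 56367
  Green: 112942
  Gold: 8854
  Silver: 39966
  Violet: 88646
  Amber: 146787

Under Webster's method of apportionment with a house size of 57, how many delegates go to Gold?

1

Standard divisor 541271/57 ≈ 9495.982; standard quotas: Red 9.236, Blue 5.936, Green 11.894, Gold 0.932, Silver 4.209, Violet 9.335, Amber 15.458.
Rounding to the nearest integer gives 9, 6, 12, 1, 4, 9, 15 = 56 seats, so the divisor must be adjusted.
With modified divisor 9400: modified quotas Red 9.331, Blue 5.996, Green 12.015, Gold 0.942, Silver 4.252, Violet 9.430, Amber 15.616.
Rounding to the nearest integer: Red 9, Blue 6, Green 12, Gold 1, Silver 4, Violet 9, Amber 16 (total 57).
Gold receives 1.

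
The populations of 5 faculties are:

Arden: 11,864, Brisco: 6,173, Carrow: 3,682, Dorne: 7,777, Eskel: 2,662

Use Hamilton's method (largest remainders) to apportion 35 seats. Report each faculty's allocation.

The standard divisor is 32158/35 ≈ 918.8.
Standard quotas: Arden 12.9125, Brisco 6.7185, Carrow 4.0074, Dorne 8.4643, Eskel 2.8973.
Lower quotas: Arden 12, Brisco 6, Carrow 4, Dorne 8, Eskel 2 (sum 32, leaving 3 seats).
Remainders in descending order: Arden 0.9125, Eskel 0.8973, Brisco 0.7185, Dorne 0.4643, Carrow 0.0074.
The surplus seats go to Arden, Eskel, Brisco.

Arden: 13, Brisco: 7, Carrow: 4, Dorne: 8, Eskel: 3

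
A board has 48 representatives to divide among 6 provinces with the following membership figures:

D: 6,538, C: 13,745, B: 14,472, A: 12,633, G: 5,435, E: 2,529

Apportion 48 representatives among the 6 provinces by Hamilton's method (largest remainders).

Standard divisor: 55352 ÷ 48 ≈ 1153.167.
Standard quotas: D 5.6696, C 11.9194, B 12.5498, A 10.9551, G 4.7131, E 2.1931.
Lower quotas: D 5, C 11, B 12, A 10, G 4, E 2 (sum 44, leaving 4 seats).
Remainders in descending order: A 0.9551, C 0.9194, G 0.7131, D 0.6696, B 0.5498, E 0.1931.
Largest remainders: A, C, G, D receive the extra seats.

D=6, C=12, B=12, A=11, G=5, E=2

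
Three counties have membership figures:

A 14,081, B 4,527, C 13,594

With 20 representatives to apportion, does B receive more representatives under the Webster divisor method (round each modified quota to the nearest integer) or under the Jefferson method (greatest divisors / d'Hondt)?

Webster

Webster: A 9, B 3, C 8.
Jefferson: A 9, B 2, C 9.
B gets 3 under Webster and 2 under Jefferson.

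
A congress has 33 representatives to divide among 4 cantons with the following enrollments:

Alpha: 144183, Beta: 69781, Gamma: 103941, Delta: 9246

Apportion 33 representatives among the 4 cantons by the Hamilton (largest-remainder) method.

Alpha 15, Beta 7, Gamma 10, Delta 1

Standard divisor: 327151 ÷ 33 ≈ 9913.667.
Standard quotas: Alpha 14.5439, Beta 7.0389, Gamma 10.4846, Delta 0.9327.
Lower quotas: Alpha 14, Beta 7, Gamma 10, Delta 0 (sum 31, leaving 2 seats).
Remainders in descending order: Delta 0.9327, Alpha 0.5439, Gamma 0.4846, Beta 0.0389.
Largest remainders: Delta, Alpha receive the extra seats.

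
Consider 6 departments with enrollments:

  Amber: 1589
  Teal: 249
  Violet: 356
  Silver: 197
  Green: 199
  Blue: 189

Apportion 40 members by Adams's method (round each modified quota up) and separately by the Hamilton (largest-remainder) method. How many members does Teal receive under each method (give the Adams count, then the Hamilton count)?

Adams: Amber 22, Teal 4, Violet 5, Silver 3, Green 3, Blue 3.
Hamilton: Amber 23, Teal 3, Violet 5, Silver 3, Green 3, Blue 3.
Teal gets 4 under Adams and 3 under Hamilton.

4 and 3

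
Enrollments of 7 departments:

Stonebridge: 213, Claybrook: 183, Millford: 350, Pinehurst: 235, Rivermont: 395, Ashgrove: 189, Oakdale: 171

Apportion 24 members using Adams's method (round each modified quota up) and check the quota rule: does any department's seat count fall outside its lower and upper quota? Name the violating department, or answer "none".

Standard quotas: Stonebridge 2.945, Claybrook 2.530, Millford 4.839, Pinehurst 3.249, Rivermont 5.461, Ashgrove 2.613, Oakdale 2.364.
Adams allocation: Stonebridge 3, Claybrook 3, Millford 5, Pinehurst 3, Rivermont 5, Ashgrove 3, Oakdale 2.
Every allocation lies between the lower and upper quota.

none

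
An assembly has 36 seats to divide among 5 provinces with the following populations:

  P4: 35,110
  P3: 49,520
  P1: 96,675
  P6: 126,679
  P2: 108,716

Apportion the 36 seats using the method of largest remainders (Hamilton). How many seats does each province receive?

P4 3, P3 4, P1 8, P6 11, P2 10

Total 416700; standard divisor 416700/36 = 11575.
Standard quotas: P4 3.0333, P3 4.2782, P1 8.3521, P6 10.9442, P2 9.3923.
Lower quotas: P4 3, P3 4, P1 8, P6 10, P2 9 (sum 34, leaving 2 seats).
Remainders in descending order: P6 0.9442, P2 0.3923, P1 0.3521, P3 0.2782, P4 0.0333.
Largest remainders: P6, P2 receive the extra seats.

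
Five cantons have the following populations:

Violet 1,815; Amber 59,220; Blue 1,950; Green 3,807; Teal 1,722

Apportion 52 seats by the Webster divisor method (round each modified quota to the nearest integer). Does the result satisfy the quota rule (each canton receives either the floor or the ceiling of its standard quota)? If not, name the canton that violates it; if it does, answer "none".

Amber

Standard quotas: Violet 1.378, Amber 44.946, Blue 1.480, Green 2.889, Teal 1.307.
Webster allocation: Violet 1, Amber 46, Blue 1, Green 3, Teal 1.
Amber has quota 44.946 (lower 44, upper 45) but receives 46 — outside the quota interval.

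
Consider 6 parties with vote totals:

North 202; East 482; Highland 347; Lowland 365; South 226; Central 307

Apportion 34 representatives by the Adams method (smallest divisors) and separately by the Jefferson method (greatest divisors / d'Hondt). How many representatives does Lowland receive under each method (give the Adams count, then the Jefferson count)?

Adams: North 4, East 8, Highland 6, Lowland 6, South 4, Central 6.
Jefferson: North 3, East 9, Highland 6, Lowland 7, South 4, Central 5.
Lowland gets 6 under Adams and 7 under Jefferson.

6 and 7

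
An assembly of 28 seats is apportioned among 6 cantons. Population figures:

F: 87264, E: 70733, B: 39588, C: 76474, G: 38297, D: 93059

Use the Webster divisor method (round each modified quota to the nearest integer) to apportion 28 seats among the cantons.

Standard divisor 405415/28 ≈ 14479.107; standard quotas: F 6.027, E 4.885, B 2.734, C 5.282, G 2.645, D 6.427.
Rounding to the nearest integer gives F 6, E 5, B 3, C 5, G 3, D 6 — total 28, matching the house size, so no adjustment is needed.

F 6, E 5, B 3, C 5, G 3, D 6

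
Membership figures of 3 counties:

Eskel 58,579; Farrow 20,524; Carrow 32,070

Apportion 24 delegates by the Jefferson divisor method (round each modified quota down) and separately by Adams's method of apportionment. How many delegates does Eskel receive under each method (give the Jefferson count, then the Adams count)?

13 and 12

Jefferson: Eskel 13, Farrow 4, Carrow 7.
Adams: Eskel 12, Farrow 5, Carrow 7.
Eskel gets 13 under Jefferson and 12 under Adams.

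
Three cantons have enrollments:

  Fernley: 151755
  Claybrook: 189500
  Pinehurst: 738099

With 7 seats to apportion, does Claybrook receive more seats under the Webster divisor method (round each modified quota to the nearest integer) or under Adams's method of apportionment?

Webster: Fernley 1, Claybrook 1, Pinehurst 5.
Adams: Fernley 1, Claybrook 2, Pinehurst 4.
Claybrook gets 1 under Webster and 2 under Adams.

Adams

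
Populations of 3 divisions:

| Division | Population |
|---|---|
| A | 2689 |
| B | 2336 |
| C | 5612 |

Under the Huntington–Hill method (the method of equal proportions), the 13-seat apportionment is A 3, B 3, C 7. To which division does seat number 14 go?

A

Priority for the next seat is population ÷ (√(s·(s+1))).
Priorities: A 776.247, B 674.345, C 749.935.
Highest priority: A.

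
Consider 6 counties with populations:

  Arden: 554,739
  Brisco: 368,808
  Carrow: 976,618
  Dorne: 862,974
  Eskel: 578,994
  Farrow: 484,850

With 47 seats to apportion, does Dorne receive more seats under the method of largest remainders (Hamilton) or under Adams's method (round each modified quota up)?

Hamilton

Hamilton: Arden 7, Brisco 4, Carrow 12, Dorne 11, Eskel 7, Farrow 6.
Adams: Arden 7, Brisco 5, Carrow 12, Dorne 10, Eskel 7, Farrow 6.
Dorne gets 11 under Hamilton and 10 under Adams.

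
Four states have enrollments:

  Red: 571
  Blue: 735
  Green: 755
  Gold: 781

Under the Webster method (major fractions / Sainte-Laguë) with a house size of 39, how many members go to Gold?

Standard divisor 2842/39 ≈ 72.872; standard quotas: Red 7.836, Blue 10.086, Green 10.361, Gold 10.717.
Rounding to the nearest integer gives Red 8, Blue 10, Green 10, Gold 11 — total 39, matching the house size, so no adjustment is needed.
Gold receives 11.

11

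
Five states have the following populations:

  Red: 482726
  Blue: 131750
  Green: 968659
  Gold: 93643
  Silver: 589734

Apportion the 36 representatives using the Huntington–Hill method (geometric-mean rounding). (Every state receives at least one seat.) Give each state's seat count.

With divisor 63517: modified quotas Red 7.600, Blue 2.074, Green 15.250, Gold 1.474, Silver 9.285.
Geometric-mean thresholds: Red √(7·8)=7.483, Blue √(2·3)=2.449, Green √(15·16)=15.492, Gold √(1·2)=1.414, Silver √(9·10)=9.487.
Each quota rounded against its threshold gives Red 8, Blue 2, Green 15, Gold 2, Silver 9 (total 36).

Red 8; Blue 2; Green 15; Gold 2; Silver 9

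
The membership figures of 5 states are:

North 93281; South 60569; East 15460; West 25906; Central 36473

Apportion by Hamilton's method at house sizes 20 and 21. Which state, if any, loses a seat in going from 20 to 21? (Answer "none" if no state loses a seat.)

At 20 seats: North 8, South 5, East 2, West 2, Central 3.
At 21 seats: North 9, South 6, East 1, West 2, Central 3.
East drops from 2 to 1.

East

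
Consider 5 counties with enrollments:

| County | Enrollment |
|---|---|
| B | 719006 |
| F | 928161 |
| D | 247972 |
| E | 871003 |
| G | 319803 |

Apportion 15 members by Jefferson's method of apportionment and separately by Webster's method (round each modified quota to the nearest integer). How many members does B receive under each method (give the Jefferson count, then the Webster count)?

Jefferson: B 4, F 5, D 1, E 4, G 1.
Webster: B 3, F 5, D 1, E 4, G 2.
B gets 4 under Jefferson and 3 under Webster.

4 and 3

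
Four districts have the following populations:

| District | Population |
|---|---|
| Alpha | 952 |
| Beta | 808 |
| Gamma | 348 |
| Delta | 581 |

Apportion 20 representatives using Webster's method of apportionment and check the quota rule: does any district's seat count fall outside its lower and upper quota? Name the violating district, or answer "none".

none

Standard quotas: Alpha 7.081, Beta 6.010, Gamma 2.588, Delta 4.321.
Webster allocation: Alpha 7, Beta 6, Gamma 3, Delta 4.
Every allocation lies between the lower and upper quota.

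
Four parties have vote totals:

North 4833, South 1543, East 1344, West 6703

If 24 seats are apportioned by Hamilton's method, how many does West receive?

Total 14423; standard divisor 14423/24 ≈ 600.958.
Standard quotas: North 8.0422, South 2.5676, East 2.2364, West 11.1539.
Lower quotas: North 8, South 2, East 2, West 11 (sum 23, leaving 1 seat).
Remainders in descending order: South 0.5676, East 0.2364, West 0.1539, North 0.0422.
The surplus seat goes to South.
West receives 11.

11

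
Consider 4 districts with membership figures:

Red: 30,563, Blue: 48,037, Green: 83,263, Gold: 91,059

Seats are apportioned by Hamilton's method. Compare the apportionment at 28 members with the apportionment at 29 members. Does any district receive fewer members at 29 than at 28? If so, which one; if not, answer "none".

At 28 seats: Red 4, Blue 5, Green 9, Gold 10.
At 29 seats: Red 3, Blue 6, Green 10, Gold 10.
Red drops from 4 to 3.

Red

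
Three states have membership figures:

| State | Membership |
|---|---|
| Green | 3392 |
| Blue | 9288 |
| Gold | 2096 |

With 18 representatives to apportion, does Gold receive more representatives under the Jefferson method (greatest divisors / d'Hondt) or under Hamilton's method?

Jefferson: Green 4, Blue 12, Gold 2.
Hamilton: Green 4, Blue 11, Gold 3.
Gold gets 2 under Jefferson and 3 under Hamilton.

Hamilton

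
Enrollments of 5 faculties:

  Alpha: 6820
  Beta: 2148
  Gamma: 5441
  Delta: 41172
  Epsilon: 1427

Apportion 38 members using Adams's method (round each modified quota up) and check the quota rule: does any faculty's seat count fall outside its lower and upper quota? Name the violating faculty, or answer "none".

Delta

Standard quotas: Alpha 4.546, Beta 1.432, Gamma 3.627, Delta 27.444, Epsilon 0.951.
Adams allocation: Alpha 5, Beta 2, Gamma 4, Delta 26, Epsilon 1.
Delta has quota 27.444 (lower 27, upper 28) but receives 26 — outside the quota interval.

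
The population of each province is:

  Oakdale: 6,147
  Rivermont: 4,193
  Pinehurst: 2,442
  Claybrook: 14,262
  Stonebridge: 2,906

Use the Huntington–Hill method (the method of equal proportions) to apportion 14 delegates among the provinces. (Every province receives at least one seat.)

Oakdale 3; Rivermont 2; Pinehurst 1; Claybrook 7; Stonebridge 1

With divisor 2128: modified quotas Oakdale 2.889, Rivermont 1.970, Pinehurst 1.148, Claybrook 6.702, Stonebridge 1.366.
Geometric-mean thresholds: Oakdale √(2·3)=2.449, Rivermont √(1·2)=1.414, Pinehurst √(1·2)=1.414, Claybrook √(6·7)=6.481, Stonebridge √(1·2)=1.414.
Each quota rounded against its threshold gives Oakdale 3, Rivermont 2, Pinehurst 1, Claybrook 7, Stonebridge 1 (total 14).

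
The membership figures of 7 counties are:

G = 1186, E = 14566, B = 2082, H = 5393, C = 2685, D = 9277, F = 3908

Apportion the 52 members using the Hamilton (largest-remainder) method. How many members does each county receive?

Total 39097; standard divisor 39097/52 ≈ 751.865.
Standard quotas: G 1.5774, E 19.3731, B 2.7691, H 7.1728, C 3.5711, D 12.3386, F 5.1977.
Lower quotas: G 1, E 19, B 2, H 7, C 3, D 12, F 5 (sum 49, leaving 3 seats).
Remainders in descending order: B 0.7691, G 0.5774, C 0.5711, E 0.3731, D 0.3386, F 0.1977, H 0.1728.
The surplus seats go to B, G, C.

G 2, E 19, B 3, H 7, C 4, D 12, F 5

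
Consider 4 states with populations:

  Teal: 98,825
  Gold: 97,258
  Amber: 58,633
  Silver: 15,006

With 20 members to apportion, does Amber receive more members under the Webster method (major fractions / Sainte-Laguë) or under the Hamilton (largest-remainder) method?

Hamilton

Webster: Teal 8, Gold 7, Amber 4, Silver 1.
Hamilton: Teal 7, Gold 7, Amber 5, Silver 1.
Amber gets 4 under Webster and 5 under Hamilton.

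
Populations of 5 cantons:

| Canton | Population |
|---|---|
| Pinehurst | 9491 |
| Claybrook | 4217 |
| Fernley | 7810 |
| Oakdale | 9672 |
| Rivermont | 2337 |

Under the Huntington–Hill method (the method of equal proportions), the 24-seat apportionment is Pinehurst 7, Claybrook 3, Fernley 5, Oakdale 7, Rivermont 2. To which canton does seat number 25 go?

Priority for the next seat is population ÷ (√(s·(s+1))).
Priorities: Pinehurst 1268.288, Claybrook 1217.343, Fernley 1425.904, Oakdale 1292.475, Rivermont 954.076.
Highest priority: Fernley.

Fernley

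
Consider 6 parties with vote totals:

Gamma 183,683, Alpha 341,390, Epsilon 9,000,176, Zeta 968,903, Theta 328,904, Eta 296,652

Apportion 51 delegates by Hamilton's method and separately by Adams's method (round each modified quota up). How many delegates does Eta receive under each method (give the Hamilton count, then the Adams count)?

1 and 2

Hamilton: Gamma 1, Alpha 2, Epsilon 41, Zeta 4, Theta 2, Eta 1.
Adams: Gamma 1, Alpha 2, Epsilon 39, Zeta 5, Theta 2, Eta 2.
Eta gets 1 under Hamilton and 2 under Adams.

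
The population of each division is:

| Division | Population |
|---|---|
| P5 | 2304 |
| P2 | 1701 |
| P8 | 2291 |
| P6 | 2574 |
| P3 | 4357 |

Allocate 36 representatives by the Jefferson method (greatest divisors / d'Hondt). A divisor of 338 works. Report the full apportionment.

P5: 6; P2: 5; P8: 6; P6: 7; P3: 12

With modified divisor 338: modified quotas P5 6.817, P2 5.033, P8 6.778, P6 7.615, P3 12.891.
Rounding down: P5 6, P2 5, P8 6, P6 7, P3 12 (total 36).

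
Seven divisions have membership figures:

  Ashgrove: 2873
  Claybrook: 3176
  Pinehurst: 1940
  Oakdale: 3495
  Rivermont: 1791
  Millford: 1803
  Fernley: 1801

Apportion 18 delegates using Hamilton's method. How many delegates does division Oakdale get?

4

The standard divisor is 16879/18 ≈ 937.722.
Standard quotas: Ashgrove 3.064, Claybrook 3.387, Pinehurst 2.069, Oakdale 3.727, Rivermont 1.910, Millford 1.923, Fernley 1.921.
Lower quotas: Ashgrove 3, Claybrook 3, Pinehurst 2, Oakdale 3, Rivermont 1, Millford 1, Fernley 1 (sum 14, leaving 4 seats).
Remainders in descending order: Millford 0.923, Fernley 0.921, Rivermont 0.910, Oakdale 0.727, Claybrook 0.387, Pinehurst 0.069, Ashgrove 0.064.
Largest remainders: Millford, Fernley, Rivermont, Oakdale receive the extra seats.
Oakdale receives 4.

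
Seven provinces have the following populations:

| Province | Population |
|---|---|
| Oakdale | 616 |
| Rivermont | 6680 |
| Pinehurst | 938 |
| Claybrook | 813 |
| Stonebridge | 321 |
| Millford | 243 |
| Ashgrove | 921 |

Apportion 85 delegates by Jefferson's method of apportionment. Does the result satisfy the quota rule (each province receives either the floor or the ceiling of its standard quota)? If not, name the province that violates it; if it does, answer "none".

Rivermont

Standard quotas: Oakdale 4.972, Rivermont 53.912, Pinehurst 7.570, Claybrook 6.561, Stonebridge 2.591, Millford 1.961, Ashgrove 7.433.
Jefferson allocation: Oakdale 5, Rivermont 56, Pinehurst 7, Claybrook 6, Stonebridge 2, Millford 2, Ashgrove 7.
Rivermont has quota 53.912 (lower 53, upper 54) but receives 56 — outside the quota interval.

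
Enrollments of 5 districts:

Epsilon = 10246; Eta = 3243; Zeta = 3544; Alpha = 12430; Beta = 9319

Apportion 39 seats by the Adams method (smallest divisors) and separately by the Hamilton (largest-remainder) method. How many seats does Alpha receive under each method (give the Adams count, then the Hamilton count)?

Adams: Epsilon 10, Eta 4, Zeta 4, Alpha 12, Beta 9.
Hamilton: Epsilon 10, Eta 3, Zeta 4, Alpha 13, Beta 9.
Alpha gets 12 under Adams and 13 under Hamilton.

12 and 13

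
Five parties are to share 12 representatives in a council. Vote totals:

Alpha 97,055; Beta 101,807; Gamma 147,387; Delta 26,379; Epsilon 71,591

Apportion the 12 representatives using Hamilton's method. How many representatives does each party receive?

Total 444219; standard divisor 444219/12 ≈ 37018.25.
Standard quotas: Alpha 2.6218, Beta 2.7502, Gamma 3.9815, Delta 0.7126, Epsilon 1.9339.
Lower quotas: Alpha 2, Beta 2, Gamma 3, Delta 0, Epsilon 1 (sum 8, leaving 4 seats).
Remainders in descending order: Gamma 0.9815, Epsilon 0.9339, Beta 0.7502, Delta 0.7126, Alpha 0.6218.
The surplus seats go to Gamma, Epsilon, Beta, Delta.

Alpha 2, Beta 3, Gamma 4, Delta 1, Epsilon 2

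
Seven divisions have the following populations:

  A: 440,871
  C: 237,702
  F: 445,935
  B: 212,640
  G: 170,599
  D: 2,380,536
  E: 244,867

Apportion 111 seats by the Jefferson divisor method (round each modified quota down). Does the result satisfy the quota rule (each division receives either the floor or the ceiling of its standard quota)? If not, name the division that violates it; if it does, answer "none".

Standard quotas: A 11.840, C 6.384, F 11.976, B 5.711, G 4.582, D 63.932, E 6.576.
Jefferson allocation: A 12, C 6, F 12, B 5, G 4, D 66, E 6.
D has quota 63.932 (lower 63, upper 64) but receives 66 — outside the quota interval.

D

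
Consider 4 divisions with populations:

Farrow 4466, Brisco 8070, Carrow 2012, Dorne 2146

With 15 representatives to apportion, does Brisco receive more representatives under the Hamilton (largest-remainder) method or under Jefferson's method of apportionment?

Jefferson

Hamilton: Farrow 4, Brisco 7, Carrow 2, Dorne 2.
Jefferson: Farrow 4, Brisco 8, Carrow 1, Dorne 2.
Brisco gets 7 under Hamilton and 8 under Jefferson.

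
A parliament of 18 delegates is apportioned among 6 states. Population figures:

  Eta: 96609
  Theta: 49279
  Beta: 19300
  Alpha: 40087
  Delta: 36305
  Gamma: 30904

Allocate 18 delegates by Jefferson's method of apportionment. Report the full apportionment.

Standard divisor 272484/18 ≈ 15138; standard quotas: Eta 6.382, Theta 3.255, Beta 1.275, Alpha 2.648, Delta 2.398, Gamma 2.041.
Rounding down gives 6, 3, 1, 2, 2, 2 = 16 seats, so the divisor must be adjusted.
With modified divisor 12800: modified quotas Eta 7.548, Theta 3.850, Beta 1.508, Alpha 3.132, Delta 2.836, Gamma 2.414.
Rounding down: Eta 7, Theta 3, Beta 1, Alpha 3, Delta 2, Gamma 2 (total 18).

Eta 7, Theta 3, Beta 1, Alpha 3, Delta 2, Gamma 2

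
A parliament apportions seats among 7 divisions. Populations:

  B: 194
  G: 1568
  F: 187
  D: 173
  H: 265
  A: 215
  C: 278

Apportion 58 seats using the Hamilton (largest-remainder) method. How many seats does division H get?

5

The standard divisor is 2880/58 ≈ 49.655.
Standard quotas: B 3.907, G 31.578, F 3.766, D 3.484, H 5.337, A 4.330, C 5.599.
Lower quotas: B 3, G 31, F 3, D 3, H 5, A 4, C 5 (sum 54, leaving 4 seats).
Remainders in descending order: B 0.907, F 0.766, C 0.599, G 0.578, D 0.484, H 0.337, A 0.330.
Largest remainders: B, F, C, G receive the extra seats.
H receives 5.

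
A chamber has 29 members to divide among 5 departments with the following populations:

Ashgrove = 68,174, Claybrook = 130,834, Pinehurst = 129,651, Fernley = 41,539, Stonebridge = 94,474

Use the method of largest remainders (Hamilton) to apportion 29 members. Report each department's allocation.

Ashgrove=4, Claybrook=8, Pinehurst=8, Fernley=3, Stonebridge=6

Standard divisor: 464672 ÷ 29 ≈ 16023.172.
Standard quotas: Ashgrove 4.2547, Claybrook 8.1653, Pinehurst 8.0915, Fernley 2.5924, Stonebridge 5.8961.
Lower quotas: Ashgrove 4, Claybrook 8, Pinehurst 8, Fernley 2, Stonebridge 5 (sum 27, leaving 2 seats).
Remainders in descending order: Stonebridge 0.8961, Fernley 0.5924, Ashgrove 0.2547, Claybrook 0.1653, Pinehurst 0.0915.
Largest remainders: Stonebridge, Fernley receive the extra seats.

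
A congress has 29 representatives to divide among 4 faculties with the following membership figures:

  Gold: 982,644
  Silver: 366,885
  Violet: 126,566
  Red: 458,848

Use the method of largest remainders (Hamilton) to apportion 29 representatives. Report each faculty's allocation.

Gold 15, Silver 5, Violet 2, Red 7

Standard divisor: 1934943 ÷ 29 ≈ 66722.172.
Standard quotas: Gold 14.7274, Silver 5.4987, Violet 1.8969, Red 6.8770.
Lower quotas: Gold 14, Silver 5, Violet 1, Red 6 (sum 26, leaving 3 seats).
Remainders in descending order: Violet 0.8969, Red 0.8770, Gold 0.7274, Silver 0.4987.
The surplus seats go to Violet, Red, Gold.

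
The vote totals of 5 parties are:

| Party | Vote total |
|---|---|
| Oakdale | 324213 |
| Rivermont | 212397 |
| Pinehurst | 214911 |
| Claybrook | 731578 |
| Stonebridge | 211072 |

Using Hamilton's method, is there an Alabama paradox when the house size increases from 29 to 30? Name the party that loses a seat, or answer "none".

At 29 seats: Oakdale 5, Rivermont 4, Pinehurst 4, Claybrook 12, Stonebridge 4.
At 30 seats: Oakdale 6, Rivermont 4, Pinehurst 4, Claybrook 13, Stonebridge 3.
Stonebridge drops from 4 to 3.

Stonebridge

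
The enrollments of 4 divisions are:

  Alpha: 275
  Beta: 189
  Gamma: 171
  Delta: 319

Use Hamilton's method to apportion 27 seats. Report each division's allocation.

Total 954; standard divisor 954/27 ≈ 35.333.
Standard quotas: Alpha 7.783, Beta 5.349, Gamma 4.840, Delta 9.028.
Lower quotas: Alpha 7, Beta 5, Gamma 4, Delta 9 (sum 25, leaving 2 seats).
Remainders in descending order: Gamma 0.840, Alpha 0.783, Beta 0.349, Delta 0.028.
Largest remainders: Gamma, Alpha receive the extra seats.

Alpha 8, Beta 5, Gamma 5, Delta 9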